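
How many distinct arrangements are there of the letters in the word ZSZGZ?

20

ZSZGZ has 5 letters with Z appearing 3 times.
The number of distinct arrangements is 5!/(3!) = 120/6 = 20.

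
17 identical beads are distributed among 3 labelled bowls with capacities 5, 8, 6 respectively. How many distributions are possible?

6

By stars and bars, unrestricted non-negative solutions to x_1+…+x_3 = 17 number C(17+2,2) = 171.
Subtract solutions that violate a single cap (substitute x_i' = x_i − (cap_i+1)): x_1 ≥ 6 gives C(13,2) = 78; x_2 ≥ 9 gives C(10,2) = 45; x_3 ≥ 7 gives C(12,2) = 66. Together 189.
Add back pairs where two caps are both exceeded: 6 + 15 + 3 = 24.
By inclusion–exclusion the count is 171 − 189 + 24 = 6.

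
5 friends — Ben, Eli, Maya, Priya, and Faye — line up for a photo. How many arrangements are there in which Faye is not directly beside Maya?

Of the 5! = 120 arrangements, those with Faye and Maya adjacent number 2 × 4! = 48 (treat the pair as a block with 2 internal orders).
Complementary counting: 120 − 48 = 72.

72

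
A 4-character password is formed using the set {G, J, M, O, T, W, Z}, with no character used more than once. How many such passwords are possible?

840

Choose and order 4 of the 7 symbols: the first character has 7 options, the next 6, then 5, 4.
That product is 7 × 6 × 5 × 4 = 840.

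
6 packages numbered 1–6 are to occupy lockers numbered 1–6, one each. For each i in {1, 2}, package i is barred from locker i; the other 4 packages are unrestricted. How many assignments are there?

Let Aᵢ (for i ∈ {1, 2}) be the placements that put package i in its forbidden locker. Any j of these fix j positions, leaving (6−j)! ways to fill the rest, and there are C(2,j) ways to pick which j.
By inclusion–exclusion, the number of valid placements is Σ_{j=0}^{2} (−1)^j C(2,j)·(6−j)!.
Computing: 720 − 240 + 24 = 504.

504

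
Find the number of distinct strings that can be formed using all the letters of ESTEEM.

The 6 letters of ESTEEM have repeats: E appearing 3 times.
The number of distinct arrangements is 6!/(3!) = 720/6 = 120.

120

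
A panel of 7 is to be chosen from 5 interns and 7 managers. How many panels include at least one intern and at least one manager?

Unrestricted: C(12,7) = 792 ways to pick any 7 of the 12.
Subtract selections that omit an entire group: no interns → C(7,7) = 1; no managers → C(5,7) = 0.
Both groups omitted at once is impossible, so 792 − 1 = 791.

791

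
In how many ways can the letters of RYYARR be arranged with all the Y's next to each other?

20

Treat the 2 copies of Y as a single block. The multiset to arrange is then {YY, A, R, R, R}, 5 items in all.
That gives (5)!/(3!) = 20 arrangements.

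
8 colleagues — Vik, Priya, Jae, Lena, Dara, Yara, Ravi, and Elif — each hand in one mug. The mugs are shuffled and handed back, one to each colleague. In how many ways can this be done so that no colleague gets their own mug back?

14833

This is the derangement count D_8: permutations of 8 items with no fixed point.
By inclusion–exclusion this is Σ_{j=0}^{8} (−1)^j C(8,j)·(8−j)!.
Computing: 40320 − 40320 + 20160 − 6720 + 1680 − 336 + 56 − 8 + 1 = 14833.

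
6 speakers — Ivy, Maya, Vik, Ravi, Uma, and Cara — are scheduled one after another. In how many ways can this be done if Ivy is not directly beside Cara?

480

There are 6! = 720 arrangements in all. If Ivy and Cara are adjacent, merging them into one block gives 2·(5)! = 240 arrangements.
Complementary counting: 720 − 240 = 480.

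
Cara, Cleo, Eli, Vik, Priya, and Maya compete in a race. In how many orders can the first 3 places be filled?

120

This is an ordered selection of 3 from 6: P(6,3).
That gives 6 × 5 × 4 = 120.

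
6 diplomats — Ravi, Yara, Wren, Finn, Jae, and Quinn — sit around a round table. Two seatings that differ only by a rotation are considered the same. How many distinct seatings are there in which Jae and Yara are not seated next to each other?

All circular seatings of 6 people number (5)! = 120.
Those with Jae next to Yara: fuse the pair into one unit and seat 5 units around a circle — 2·(4)! = 48.
Subtracting, 120 − 48 = 72.

72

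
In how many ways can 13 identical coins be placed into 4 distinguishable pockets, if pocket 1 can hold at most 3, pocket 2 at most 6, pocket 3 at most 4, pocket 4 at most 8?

106

Ignoring the caps, the number of non-negative solutions to x_1+…+x_4 = 13 is C(16,3) = 560.
Subtract solutions that violate a single cap (substitute x_i' = x_i − (cap_i+1)): x_1 ≥ 4 gives C(12,3) = 220; x_2 ≥ 7 gives C(9,3) = 84; x_3 ≥ 5 gives C(11,3) = 165; x_4 ≥ 9 gives C(7,3) = 35. Together 504.
Add back pairs where two caps are both exceeded: 10 + 35 + 1 + 4 + 0 + 0 = 50.
By inclusion–exclusion the count is 560 − 504 + 50 = 106.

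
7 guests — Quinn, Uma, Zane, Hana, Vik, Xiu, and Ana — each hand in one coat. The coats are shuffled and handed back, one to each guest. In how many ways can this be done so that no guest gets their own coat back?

This is the derangement count D_7: permutations of 7 items with no fixed point.
By inclusion–exclusion this is Σ_{j=0}^{7} (−1)^j C(7,j)·(7−j)!.
Computing: 5040 − 5040 + 2520 − 840 + 210 − 42 + 7 − 1 = 1854.

1854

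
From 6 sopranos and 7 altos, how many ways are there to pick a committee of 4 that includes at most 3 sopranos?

Split by how many sopranos are chosen (0 through 3).
Sum: C(6,0)·C(7,4) + C(6,1)·C(7,3) + C(6,2)·C(7,2) + C(6,3)·C(7,1) = 35 + 210 + 315 + 140 = 700.

700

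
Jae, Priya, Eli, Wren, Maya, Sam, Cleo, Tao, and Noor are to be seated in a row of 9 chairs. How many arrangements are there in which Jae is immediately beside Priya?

80640

Glue Jae and Priya into one block (2 internal orders), leaving 8 units to arrange in a row.
So the count is 2·(8)! = 80640.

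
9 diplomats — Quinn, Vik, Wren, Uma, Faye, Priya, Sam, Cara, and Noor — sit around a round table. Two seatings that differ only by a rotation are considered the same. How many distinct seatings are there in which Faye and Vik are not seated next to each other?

30240

Without the restriction there are (8)! = 40320 seatings.
Seatings with Faye beside Vik: treat them as a block with 2 internal orders, giving 2 × (7)! = 10080.
Subtracting, 40320 − 10080 = 30240.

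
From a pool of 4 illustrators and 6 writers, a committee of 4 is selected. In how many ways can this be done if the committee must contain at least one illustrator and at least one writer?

194

Total 4-person selections from all 10: C(10,4) = 210.
Selections missing a whole group: no illustrators → C(6,4) = 15; no writers → C(4,4) = 1.
Both groups omitted at once is impossible, so 210 − 16 = 194.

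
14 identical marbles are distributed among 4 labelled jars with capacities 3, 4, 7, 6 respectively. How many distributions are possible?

70

By stars and bars, unrestricted non-negative solutions to x_1+…+x_4 = 14 number C(14+3,3) = 680.
Subtract solutions that violate a single cap (substitute x_i' = x_i − (cap_i+1)): x_1 ≥ 4 gives C(13,3) = 286; x_2 ≥ 5 gives C(12,3) = 220; x_3 ≥ 8 gives C(9,3) = 84; x_4 ≥ 7 gives C(10,3) = 120. Together 710.
Add back pairs where two caps are both exceeded: 56 + 10 + 20 + 4 + 10 + 0 = 100.
By inclusion–exclusion the count is 680 − 710 + 100 = 70.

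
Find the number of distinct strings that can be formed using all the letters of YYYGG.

YYYGG has 5 letters with G appearing twice and Y appearing 3 times.
The number of distinct arrangements is 5!/(3!·2!) = 120/12 = 10.

10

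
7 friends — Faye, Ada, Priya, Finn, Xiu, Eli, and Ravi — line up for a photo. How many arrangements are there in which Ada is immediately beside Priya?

Place the 5 others and the Ada-Priya pair as 6 objects in a line; the pair has 2 internal arrangements.
That gives 2 × 6! = 2 × 720 = 1440.

1440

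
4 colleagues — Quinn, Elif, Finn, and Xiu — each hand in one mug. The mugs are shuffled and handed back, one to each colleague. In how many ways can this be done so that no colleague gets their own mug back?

This is the derangement count D_4: permutations of 4 items with no fixed point.
By inclusion–exclusion this is Σ_{j=0}^{4} (−1)^j C(4,j)·(4−j)!.
Computing: 24 − 24 + 12 − 4 + 1 = 9.

9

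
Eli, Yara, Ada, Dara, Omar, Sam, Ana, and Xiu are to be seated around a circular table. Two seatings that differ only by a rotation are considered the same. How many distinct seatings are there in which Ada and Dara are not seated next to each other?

3600

All circular seatings of 8 people number (7)! = 5040.
Those with Ada next to Dara: fuse the pair into one unit and seat 7 units around a circle — 2·(6)! = 1440.
Subtracting, 5040 − 1440 = 3600.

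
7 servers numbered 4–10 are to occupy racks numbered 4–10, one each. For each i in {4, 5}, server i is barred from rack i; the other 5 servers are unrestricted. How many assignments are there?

3720

Let Aᵢ (for i ∈ {4, 5}) be the placements that put server i in its forbidden rack. Any j of these fix j positions, leaving (7−j)! ways to fill the rest, and there are C(2,j) ways to pick which j.
By inclusion–exclusion, the number of valid placements is Σ_{j=0}^{2} (−1)^j C(2,j)·(7−j)!.
Computing: 5040 − 1440 + 120 = 3720.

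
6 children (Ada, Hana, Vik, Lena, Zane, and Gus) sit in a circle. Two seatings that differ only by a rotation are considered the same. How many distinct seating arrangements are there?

120

Fix one person's seat to break rotational symmetry; the remaining 5 people can be arranged in (5)! = 120 ways.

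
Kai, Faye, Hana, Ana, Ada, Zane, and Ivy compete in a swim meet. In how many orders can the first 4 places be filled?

This is an ordered selection of 4 from 7: P(7,4).
That gives 7 × 6 × 5 × 4 = 840.

840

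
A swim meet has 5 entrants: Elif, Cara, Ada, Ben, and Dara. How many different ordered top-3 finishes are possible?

60

This is an ordered selection of 3 from 5: P(5,3).
That gives 5 × 4 × 3 = 60.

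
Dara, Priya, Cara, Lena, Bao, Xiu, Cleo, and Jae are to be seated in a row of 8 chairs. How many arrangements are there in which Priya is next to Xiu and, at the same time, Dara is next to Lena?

Treat {Priya,Xiu} as one block (2 orders) and {Dara,Lena} as another (2 orders).
That leaves 6 units to arrange: 2 × 2 × 6! = 4 × 720 = 2880.

2880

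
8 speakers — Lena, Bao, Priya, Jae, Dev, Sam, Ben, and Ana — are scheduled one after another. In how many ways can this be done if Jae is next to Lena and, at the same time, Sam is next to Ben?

2880

Treat {Jae,Lena} as one block (2 orders) and {Sam,Ben} as another (2 orders).
That leaves 6 units to arrange: 2 × 2 × 6! = 4 × 720 = 2880.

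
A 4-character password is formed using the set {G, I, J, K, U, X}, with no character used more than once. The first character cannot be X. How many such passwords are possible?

The first character has 6−1 = 5 choices (anything except X).
The remaining 3 characters are filled from the other 5 symbols without repetition: 5 × 4 × 3 = 60.
Total: 5 × 60 = 300.

300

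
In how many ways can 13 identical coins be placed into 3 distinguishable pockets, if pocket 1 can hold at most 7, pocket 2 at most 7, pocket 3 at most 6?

Ignoring the caps, the number of non-negative solutions to x_1+…+x_3 = 13 is C(15,2) = 105.
Subtract solutions that violate a single cap (substitute x_i' = x_i − (cap_i+1)): x_1 ≥ 8 gives C(7,2) = 21; x_2 ≥ 8 gives C(7,2) = 21; x_3 ≥ 7 gives C(8,2) = 28. Together 70.
No two caps can be exceeded simultaneously, so the pair terms are all 0.
By inclusion–exclusion the count is 105 − 70 + 0 = 35.

35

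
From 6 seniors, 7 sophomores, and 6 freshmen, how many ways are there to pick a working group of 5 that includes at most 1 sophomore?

4257

Split by how many sophomores are chosen (0 through 1).
Sum: C(7,0)·C(12,5) + C(7,1)·C(12,4) = 792 + 3465 = 4257.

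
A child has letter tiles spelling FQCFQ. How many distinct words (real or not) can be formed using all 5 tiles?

The 5 letters of FQCFQ have repeats: F appearing twice and Q appearing twice.
Dividing 5! = 120 by 2!·2! = 4 for the repeated letters gives 30.

30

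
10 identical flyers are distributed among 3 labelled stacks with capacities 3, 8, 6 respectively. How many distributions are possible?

Without the upper bounds there are C(12,2) = 66 ways to split 10 among 3 stacks.
Subtract solutions that violate a single cap (substitute x_i' = x_i − (cap_i+1)): x_1 ≥ 4 gives C(8,2) = 28; x_2 ≥ 9 gives C(3,2) = 3; x_3 ≥ 7 gives C(5,2) = 10. Together 41.
No two caps can be exceeded simultaneously, so the pair terms are all 0.
By inclusion–exclusion the count is 66 − 41 + 0 = 25.

25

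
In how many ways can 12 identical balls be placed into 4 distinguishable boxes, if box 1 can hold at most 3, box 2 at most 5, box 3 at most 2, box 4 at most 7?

42

Without the upper bounds there are C(15,3) = 455 ways to split 12 among 4 boxes.
Subtract solutions that violate a single cap (substitute x_i' = x_i − (cap_i+1)): x_1 ≥ 4 gives C(11,3) = 165; x_2 ≥ 6 gives C(9,3) = 84; x_3 ≥ 3 gives C(12,3) = 220; x_4 ≥ 8 gives C(7,3) = 35. Together 504.
Add back pairs where two caps are both exceeded: 10 + 56 + 1 + 20 + 0 + 4 = 91.
By inclusion–exclusion the count is 455 − 504 + 91 = 42.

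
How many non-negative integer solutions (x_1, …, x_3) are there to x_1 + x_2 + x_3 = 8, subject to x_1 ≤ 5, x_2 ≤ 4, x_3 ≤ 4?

19

Without the upper bounds there are C(10,2) = 45 ways to split 8 among 3 variables.
Subtract solutions that violate a single cap (substitute x_i' = x_i − (cap_i+1)): x_1 ≥ 6 gives C(4,2) = 6; x_2 ≥ 5 gives C(5,2) = 10; x_3 ≥ 5 gives C(5,2) = 10. Together 26.
No two caps can be exceeded simultaneously, so the pair terms are all 0.
By inclusion–exclusion the count is 45 − 26 + 0 = 19.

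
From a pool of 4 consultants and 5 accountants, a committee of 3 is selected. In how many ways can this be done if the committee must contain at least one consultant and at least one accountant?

With no constraint there are C(9,3) = 84 possible selections.
Subtract selections that omit an entire group: no consultants → C(5,3) = 10; no accountants → C(4,3) = 4.
Both groups omitted at once is impossible, so 84 − 14 = 70.

70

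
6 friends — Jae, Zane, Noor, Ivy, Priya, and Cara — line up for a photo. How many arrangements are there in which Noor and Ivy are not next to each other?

480

Of the 6! = 720 arrangements, those with Noor and Ivy adjacent number 2 × 5! = 240 (treat the pair as a block with 2 internal orders).
Complementary counting: 720 − 240 = 480.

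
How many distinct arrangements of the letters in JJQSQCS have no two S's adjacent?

450

There are 7!/(2!·2!·2!) = 630 arrangements of JJQSQCS in total.
If the two S's are adjacent, glue them into one block, leaving 6 items to arrange: (6)!/(2!·2!) = 180 ways.
Hence 630 − 180 = 450.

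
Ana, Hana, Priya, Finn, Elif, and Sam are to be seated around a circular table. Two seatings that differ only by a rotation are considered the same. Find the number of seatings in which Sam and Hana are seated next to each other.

48

Treat {Sam, Hana} as one unit (2 internal orders) and seat the resulting 5 units around the table: (4)! circular arrangements.
So 2 × (4)! = 2 × 24 = 48.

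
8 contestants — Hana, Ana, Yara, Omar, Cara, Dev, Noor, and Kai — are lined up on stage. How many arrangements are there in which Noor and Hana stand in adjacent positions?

Glue Noor and Hana into one block (2 internal orders), leaving 7 units to arrange in a row.
So the count is 2·(7)! = 10080.

10080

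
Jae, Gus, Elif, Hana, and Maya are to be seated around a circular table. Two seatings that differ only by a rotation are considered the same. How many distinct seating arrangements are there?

24

Around a circle, 5 distinct people have 5!/5 = (4)! = 24 rotationally distinct seatings.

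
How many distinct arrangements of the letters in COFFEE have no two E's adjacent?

120

Total arrangements of COFFEE: 6!/(2!·2!) = 180.
If the two E's are adjacent, glue them into one block, leaving 5 items to arrange: (5)!/(2!) = 60 ways.
Subtracting, 180 − 60 = 120 arrangements keep the E's apart.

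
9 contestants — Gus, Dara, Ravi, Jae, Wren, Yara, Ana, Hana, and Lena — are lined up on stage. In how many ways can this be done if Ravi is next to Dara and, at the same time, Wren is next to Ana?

Treat {Ravi,Dara} as one block (2 orders) and {Wren,Ana} as another (2 orders).
That leaves 7 units to arrange: 2 × 2 × 7! = 4 × 5040 = 20160.

20160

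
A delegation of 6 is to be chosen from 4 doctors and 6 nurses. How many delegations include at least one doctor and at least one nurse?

Unrestricted: C(10,6) = 210 ways to pick any 6 of the 10.
Subtract selections that omit an entire group: no doctors → C(6,6) = 1; no nurses → C(4,6) = 0.
Both groups omitted at once is impossible, so 210 − 1 = 209.

209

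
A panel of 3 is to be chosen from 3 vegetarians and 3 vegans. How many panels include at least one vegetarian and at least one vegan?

With no constraint there are C(6,3) = 20 possible selections.
Selections missing a whole group: no vegetarians → C(3,3) = 1; no vegans → C(3,3) = 1.
Both groups omitted at once is impossible, so 20 − 2 = 18.

18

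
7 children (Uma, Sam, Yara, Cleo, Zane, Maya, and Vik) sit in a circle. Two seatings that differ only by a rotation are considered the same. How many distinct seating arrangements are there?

720

Seat Uma anywhere (absorbing the rotational symmetry), then permute the other 6: (6)! = 720.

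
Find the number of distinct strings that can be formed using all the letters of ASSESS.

30

Letter multiplicities in ASSESS: A×1, E×1, S×4.
Dividing 6! = 720 by 4! = 24 for the repeated letters gives 30.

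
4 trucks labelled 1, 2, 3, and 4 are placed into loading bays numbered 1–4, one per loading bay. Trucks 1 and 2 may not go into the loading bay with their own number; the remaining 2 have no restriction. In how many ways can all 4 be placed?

14

Let Aᵢ (for i ∈ {1, 2}) be the placements that put truck i in its forbidden loading bay. Any j of these fix j positions, leaving (4−j)! ways to fill the rest, and there are C(2,j) ways to pick which j.
By inclusion–exclusion, the number of valid placements is Σ_{j=0}^{2} (−1)^j C(2,j)·(4−j)!.
Computing: 24 − 12 + 2 = 14.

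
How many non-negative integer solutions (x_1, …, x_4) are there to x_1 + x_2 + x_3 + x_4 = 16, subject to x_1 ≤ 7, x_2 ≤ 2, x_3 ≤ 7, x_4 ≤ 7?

85

Ignoring the caps, the number of non-negative solutions to x_1+…+x_4 = 16 is C(19,3) = 969.
Subtract solutions that violate a single cap (substitute x_i' = x_i − (cap_i+1)): x_1 ≥ 8 gives C(11,3) = 165; x_2 ≥ 3 gives C(16,3) = 560; x_3 ≥ 8 gives C(11,3) = 165; x_4 ≥ 8 gives C(11,3) = 165. Together 1055.
Add back pairs where two caps are both exceeded: 56 + 1 + 1 + 56 + 56 + 1 = 171.
By inclusion–exclusion the count is 969 − 1055 + 171 = 85.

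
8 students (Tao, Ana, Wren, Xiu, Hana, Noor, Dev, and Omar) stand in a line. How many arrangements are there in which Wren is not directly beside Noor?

Of the 8! = 40320 arrangements, those with Wren and Noor adjacent number 2 × 7! = 10080 (treat the pair as a block with 2 internal orders).
Complementary counting: 40320 − 10080 = 30240.

30240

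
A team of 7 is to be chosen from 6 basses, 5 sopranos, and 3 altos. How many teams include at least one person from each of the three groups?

With no constraint there are C(14,7) = 3432 possible selections.
Subtract selections that omit an entire group: no basses → C(8,7) = 8; no sopranos → C(9,7) = 36; no altos → C(11,7) = 330.
Add back selections omitting two groups (i.e. drawn from a single group): C(6,7) + C(5,7) + C(3,7) = 0.
By inclusion–exclusion: 3432 − 374 + 0 = 3058.

3058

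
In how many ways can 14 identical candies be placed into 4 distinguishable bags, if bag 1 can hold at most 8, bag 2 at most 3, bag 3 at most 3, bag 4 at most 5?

48

Without the upper bounds there are C(17,3) = 680 ways to split 14 among 4 bags.
Subtract solutions that violate a single cap (substitute x_i' = x_i − (cap_i+1)): x_1 ≥ 9 gives C(8,3) = 56; x_2 ≥ 4 gives C(13,3) = 286; x_3 ≥ 4 gives C(13,3) = 286; x_4 ≥ 6 gives C(11,3) = 165. Together 793.
Add back pairs where two caps are both exceeded: 4 + 4 + 0 + 84 + 35 + 35 = 162.
Subtract triples: 0 + 0 + 0 + 1 = 1.
By inclusion–exclusion the count is 680 − 793 + 162 − 1 = 48.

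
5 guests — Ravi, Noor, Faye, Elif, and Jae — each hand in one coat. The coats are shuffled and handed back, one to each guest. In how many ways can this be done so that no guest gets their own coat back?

This is the derangement count D_5: permutations of 5 items with no fixed point.
By inclusion–exclusion this is Σ_{j=0}^{5} (−1)^j C(5,j)·(5−j)!.
Computing: 120 − 120 + 60 − 20 + 5 − 1 = 44.

44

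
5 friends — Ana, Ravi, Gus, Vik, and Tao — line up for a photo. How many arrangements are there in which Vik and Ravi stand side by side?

48

Treat {Vik, Ravi} as a single unit. There are 4 units to order, and the pair itself can be ordered 2 ways.
That gives 2 × 4! = 2 × 24 = 48.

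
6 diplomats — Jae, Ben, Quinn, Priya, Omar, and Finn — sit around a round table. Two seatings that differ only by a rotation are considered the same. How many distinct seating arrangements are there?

120

Seat Jae anywhere (absorbing the rotational symmetry), then permute the other 5: (5)! = 120.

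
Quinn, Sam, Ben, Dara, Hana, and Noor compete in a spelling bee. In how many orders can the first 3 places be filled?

This is an ordered selection of 3 from 6: P(6,3).
That gives 6 × 5 × 4 = 120.

120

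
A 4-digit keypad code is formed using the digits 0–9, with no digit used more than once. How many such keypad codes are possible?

This is a permutation of 4 out of 10: P(10,4) = 10!/6!.
That product is 10 × 9 × 8 × 7 = 5040.

5040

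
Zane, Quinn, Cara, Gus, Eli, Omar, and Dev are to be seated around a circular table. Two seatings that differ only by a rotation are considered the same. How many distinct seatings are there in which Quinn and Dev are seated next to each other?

Treat {Quinn, Dev} as one unit (2 internal orders) and seat the resulting 6 units around the table: (5)! circular arrangements.
So 2 × (5)! = 2 × 120 = 240.

240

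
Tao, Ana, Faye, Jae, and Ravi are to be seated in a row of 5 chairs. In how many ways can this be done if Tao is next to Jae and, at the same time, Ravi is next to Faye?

Treat {Tao,Jae} as one block (2 orders) and {Ravi,Faye} as another (2 orders).
That leaves 3 units to arrange: 2 × 2 × 3! = 4 × 6 = 24.

24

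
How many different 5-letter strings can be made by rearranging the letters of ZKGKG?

The 5 letters of ZKGKG have repeats: G appearing twice and K appearing twice.
The number of distinct arrangements is 5!/(2!·2!) = 120/4 = 30.

30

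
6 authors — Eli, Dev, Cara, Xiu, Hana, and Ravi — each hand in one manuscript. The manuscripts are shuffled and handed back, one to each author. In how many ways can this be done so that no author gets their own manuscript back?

265

Count assignments avoiding every fixed point. For any j of the 6 authors fixed to their own manuscript, the other 6−j can be arranged in (6−j)! ways.
By inclusion–exclusion this is Σ_{j=0}^{6} (−1)^j C(6,j)·(6−j)!.
Computing: 720 − 720 + 360 − 120 + 30 − 6 + 1 = 265.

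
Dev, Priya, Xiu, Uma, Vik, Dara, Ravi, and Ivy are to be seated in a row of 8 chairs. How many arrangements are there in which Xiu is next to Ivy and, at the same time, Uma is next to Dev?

2880

Treat {Xiu,Ivy} as one block (2 orders) and {Uma,Dev} as another (2 orders).
That leaves 6 units to arrange: 2 × 2 × 6! = 4 × 720 = 2880.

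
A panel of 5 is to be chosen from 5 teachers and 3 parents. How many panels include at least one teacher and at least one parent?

Unrestricted: C(8,5) = 56 ways to pick any 5 of the 8.
Selections missing a whole group: no teachers → C(3,5) = 0; no parents → C(5,5) = 1.
Both groups omitted at once is impossible, so 56 − 1 = 55.

55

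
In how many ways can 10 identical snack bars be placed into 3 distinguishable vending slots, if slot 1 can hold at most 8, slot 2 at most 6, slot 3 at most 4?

32

By stars and bars, unrestricted non-negative solutions to x_1+…+x_3 = 10 number C(10+2,2) = 66.
Subtract solutions that violate a single cap (substitute x_i' = x_i − (cap_i+1)): x_1 ≥ 9 gives C(3,2) = 3; x_2 ≥ 7 gives C(5,2) = 10; x_3 ≥ 5 gives C(7,2) = 21. Together 34.
No two caps can be exceeded simultaneously, so the pair terms are all 0.
By inclusion–exclusion the count is 66 − 34 + 0 = 32.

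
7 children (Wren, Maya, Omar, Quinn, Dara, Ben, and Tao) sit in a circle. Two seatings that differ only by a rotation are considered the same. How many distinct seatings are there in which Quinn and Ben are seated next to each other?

Treat {Quinn, Ben} as one unit (2 internal orders) and seat the resulting 6 units around the table: (5)! circular arrangements.
So 2 × (5)! = 2 × 120 = 240.

240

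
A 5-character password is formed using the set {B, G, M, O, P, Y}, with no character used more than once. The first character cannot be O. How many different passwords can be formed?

The first character has 6−1 = 5 choices (anything except O).
The remaining 4 characters are filled from the other 5 symbols without repetition: 5 × 4 × 3 × 2 = 120.
Total: 5 × 120 = 600.

600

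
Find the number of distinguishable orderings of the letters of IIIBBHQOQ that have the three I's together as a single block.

1260

Treat the 3 copies of I as a single block. The multiset to arrange is then {III, B, B, H, O, Q, Q}, 7 items in all.
That gives (7)!/(2!·2!) = 1260 arrangements.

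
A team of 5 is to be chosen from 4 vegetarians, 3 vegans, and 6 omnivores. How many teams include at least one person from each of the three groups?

Total 5-person selections from all 13: C(13,5) = 1287.
Subtract selections that omit an entire group: no vegetarians → C(9,5) = 126; no vegans → C(10,5) = 252; no omnivores → C(7,5) = 21.
Add back selections omitting two groups (i.e. drawn from a single group): C(4,5) + C(3,5) + C(6,5) = 6.
By inclusion–exclusion: 1287 − 399 + 6 = 894.

894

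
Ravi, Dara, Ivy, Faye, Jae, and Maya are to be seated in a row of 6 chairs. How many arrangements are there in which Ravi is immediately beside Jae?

240

Glue Ravi and Jae into one block (2 internal orders), leaving 5 units to arrange in a row.
So the count is 2·(5)! = 240.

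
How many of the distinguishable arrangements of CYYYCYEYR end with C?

Fix C in the last position and arrange the remaining 8 letters.
Those 8 letters have Y appearing 5 times, giving (8)!/(5!) = 336.

336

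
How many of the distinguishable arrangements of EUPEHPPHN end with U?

With the last slot taken by U, it remains to arrange the other 8 letters (EPEHPPHN).
Those 8 letters have E appearing twice, H appearing twice, and P appearing 3 times, giving (8)!/(3!·2!·2!) = 1680.

1680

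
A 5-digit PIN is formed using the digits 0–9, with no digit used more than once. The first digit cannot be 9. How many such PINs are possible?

The first digit has 10−1 = 9 choices (anything except 9).
The remaining 4 digits are filled from the other 9 symbols without repetition: 9 × 8 × 7 × 6 = 3024.
Total: 9 × 3024 = 27216.

27216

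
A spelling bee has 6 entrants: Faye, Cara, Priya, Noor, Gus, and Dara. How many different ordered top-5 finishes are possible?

There are 6 choices for 1st place, 5 for 2nd, and so on down to 2 for position 5.
That gives 6 × 5 × 4 × 3 × 2 = 720.

720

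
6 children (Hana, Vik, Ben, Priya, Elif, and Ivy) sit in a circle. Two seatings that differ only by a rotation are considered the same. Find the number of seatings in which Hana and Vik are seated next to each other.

Treat {Hana, Vik} as one unit (2 internal orders) and seat the resulting 5 units around the table: (4)! circular arrangements.
So 2 × (4)! = 2 × 24 = 48.

48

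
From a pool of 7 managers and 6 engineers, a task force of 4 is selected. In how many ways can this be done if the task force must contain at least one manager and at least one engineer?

665

Unrestricted: C(13,4) = 715 ways to pick any 4 of the 13.
Selections missing a whole group: no managers → C(6,4) = 15; no engineers → C(7,4) = 35.
Both groups omitted at once is impossible, so 715 − 50 = 665.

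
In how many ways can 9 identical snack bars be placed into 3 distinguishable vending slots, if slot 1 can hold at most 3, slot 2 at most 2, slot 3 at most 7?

By stars and bars, unrestricted non-negative solutions to x_1+…+x_3 = 9 number C(9+2,2) = 55.
Subtract solutions that violate a single cap (substitute x_i' = x_i − (cap_i+1)): x_1 ≥ 4 gives C(7,2) = 21; x_2 ≥ 3 gives C(8,2) = 28; x_3 ≥ 8 gives C(3,2) = 3. Together 52.
Add back pairs where two caps are both exceeded: 6 + 0 + 0 = 6.
By inclusion–exclusion the count is 55 − 52 + 6 = 9.

9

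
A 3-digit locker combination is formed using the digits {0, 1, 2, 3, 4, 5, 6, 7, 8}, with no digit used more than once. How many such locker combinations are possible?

504

With no repetition, fill the 3 digits in order: 9 choices, then 8, down to 7.
9 × 8 × 7 = 504.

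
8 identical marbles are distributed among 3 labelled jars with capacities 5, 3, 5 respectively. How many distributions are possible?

18

By stars and bars, unrestricted non-negative solutions to x_1+…+x_3 = 8 number C(8+2,2) = 45.
Subtract solutions that violate a single cap (substitute x_i' = x_i − (cap_i+1)): x_1 ≥ 6 gives C(4,2) = 6; x_2 ≥ 4 gives C(6,2) = 15; x_3 ≥ 6 gives C(4,2) = 6. Together 27.
No two caps can be exceeded simultaneously, so the pair terms are all 0.
By inclusion–exclusion the count is 45 − 27 + 0 = 18.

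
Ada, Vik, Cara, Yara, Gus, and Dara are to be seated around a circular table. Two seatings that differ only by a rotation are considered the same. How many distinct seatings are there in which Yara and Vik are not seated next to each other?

Without the restriction there are (5)! = 120 seatings.
Those with Yara next to Vik: fuse the pair into one unit and seat 5 units around a circle — 2·(4)! = 48.
Subtracting, 120 − 48 = 72.

72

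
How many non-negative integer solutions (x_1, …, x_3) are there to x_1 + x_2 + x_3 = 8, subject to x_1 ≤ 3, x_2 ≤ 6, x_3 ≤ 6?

24

Ignoring the caps, the number of non-negative solutions to x_1+…+x_3 = 8 is C(10,2) = 45.
Subtract solutions that violate a single cap (substitute x_i' = x_i − (cap_i+1)): x_1 ≥ 4 gives C(6,2) = 15; x_2 ≥ 7 gives C(3,2) = 3; x_3 ≥ 7 gives C(3,2) = 3. Together 21.
No two caps can be exceeded simultaneously, so the pair terms are all 0.
By inclusion–exclusion the count is 45 − 21 + 0 = 24.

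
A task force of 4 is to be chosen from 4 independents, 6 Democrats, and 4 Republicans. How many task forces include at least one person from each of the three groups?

With no constraint there are C(14,4) = 1001 possible selections.
Selections missing a whole group: no independents → C(10,4) = 210; no Democrats → C(8,4) = 70; no Republicans → C(10,4) = 210.
Add back selections omitting two groups (i.e. drawn from a single group): C(4,4) + C(6,4) + C(4,4) = 17.
By inclusion–exclusion: 1001 − 490 + 17 = 528.

528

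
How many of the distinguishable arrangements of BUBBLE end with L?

20

Fix L in the last position and arrange the remaining 5 letters.
Those 5 letters have B appearing 3 times, giving (5)!/(3!) = 20.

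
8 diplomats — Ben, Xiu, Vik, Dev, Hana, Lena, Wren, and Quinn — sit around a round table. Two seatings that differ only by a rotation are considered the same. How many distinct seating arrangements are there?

5040

Around a circle, 8 distinct people have 8!/8 = (7)! = 5040 rotationally distinct seatings.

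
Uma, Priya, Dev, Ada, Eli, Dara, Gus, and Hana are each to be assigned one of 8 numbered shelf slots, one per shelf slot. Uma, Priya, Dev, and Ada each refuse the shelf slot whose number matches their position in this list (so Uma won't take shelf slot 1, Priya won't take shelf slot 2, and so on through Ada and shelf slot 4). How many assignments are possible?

Let Aᵢ (for 1 ≤ i ≤ 4) be the placements that put person i in their forbidden shelf slot. Any j of these fix j positions, leaving (8−j)! ways to fill the rest, and there are C(4,j) ways to pick which j.
By inclusion–exclusion, the number of valid placements is Σ_{j=0}^{4} (−1)^j C(4,j)·(8−j)!.
Computing: 40320 − 20160 + 4320 − 480 + 24 = 24024.

24024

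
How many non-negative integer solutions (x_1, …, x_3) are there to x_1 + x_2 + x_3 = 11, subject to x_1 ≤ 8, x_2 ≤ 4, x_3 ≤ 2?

9

By stars and bars, unrestricted non-negative solutions to x_1+…+x_3 = 11 number C(11+2,2) = 78.
Subtract solutions that violate a single cap (substitute x_i' = x_i − (cap_i+1)): x_1 ≥ 9 gives C(4,2) = 6; x_2 ≥ 5 gives C(8,2) = 28; x_3 ≥ 3 gives C(10,2) = 45. Together 79.
Add back pairs where two caps are both exceeded: 0 + 0 + 10 = 10.
By inclusion–exclusion the count is 78 − 79 + 10 = 9.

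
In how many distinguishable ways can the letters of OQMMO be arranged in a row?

30

OQMMO has 5 letters with M appearing twice and O appearing twice.
So there are 5! / (2!·2!) = 30 distinguishable arrangements.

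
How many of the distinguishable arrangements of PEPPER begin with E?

Fix E in the first position and arrange the remaining 5 letters.
Those 5 letters have P appearing 3 times, giving (5)!/(3!) = 20.

20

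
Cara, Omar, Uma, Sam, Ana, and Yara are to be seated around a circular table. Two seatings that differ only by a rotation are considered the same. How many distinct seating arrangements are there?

Fix one person's seat to break rotational symmetry; the remaining 5 people can be arranged in (5)! = 120 ways.

120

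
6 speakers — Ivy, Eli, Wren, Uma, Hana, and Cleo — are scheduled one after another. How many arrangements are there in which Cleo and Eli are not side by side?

Of the 6! = 720 arrangements, those with Cleo and Eli adjacent number 2 × 5! = 240 (treat the pair as a block with 2 internal orders).
Complementary counting: 720 − 240 = 480.

480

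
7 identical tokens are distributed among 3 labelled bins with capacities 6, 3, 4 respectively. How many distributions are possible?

Without the upper bounds there are C(9,2) = 36 ways to split 7 among 3 bins.
Subtract solutions that violate a single cap (substitute x_i' = x_i − (cap_i+1)): x_1 ≥ 7 gives C(2,2) = 1; x_2 ≥ 4 gives C(5,2) = 10; x_3 ≥ 5 gives C(4,2) = 6. Together 17.
No two caps can be exceeded simultaneously, so the pair terms are all 0.
By inclusion–exclusion the count is 36 − 17 + 0 = 19.

19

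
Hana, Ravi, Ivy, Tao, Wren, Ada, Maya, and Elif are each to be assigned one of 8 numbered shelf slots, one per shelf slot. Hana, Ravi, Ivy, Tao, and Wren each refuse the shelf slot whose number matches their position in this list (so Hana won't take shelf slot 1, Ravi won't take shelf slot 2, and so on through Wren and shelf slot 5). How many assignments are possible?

21234

Let Aᵢ (for 1 ≤ i ≤ 5) be the placements that put person i in their forbidden shelf slot. Any j of these fix j positions, leaving (8−j)! ways to fill the rest, and there are C(5,j) ways to pick which j.
By inclusion–exclusion, the number of valid placements is Σ_{j=0}^{5} (−1)^j C(5,j)·(8−j)!.
Computing: 40320 − 25200 + 7200 − 1200 + 120 − 6 = 21234.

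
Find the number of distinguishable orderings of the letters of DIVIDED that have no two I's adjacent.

There are 7!/(3!·2!) = 420 arrangements of DIVIDED in total.
If the two I's are adjacent, glue them into one block, leaving 6 items to arrange: (6)!/(3!) = 120 ways.
Hence 420 − 120 = 300.

300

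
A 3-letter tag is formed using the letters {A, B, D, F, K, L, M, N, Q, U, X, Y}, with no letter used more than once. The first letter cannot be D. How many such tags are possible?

The first letter has 12−1 = 11 choices (anything except D).
The remaining 2 letters are filled from the other 11 symbols without repetition: 11 × 10 = 110.
Total: 11 × 110 = 1210.

1210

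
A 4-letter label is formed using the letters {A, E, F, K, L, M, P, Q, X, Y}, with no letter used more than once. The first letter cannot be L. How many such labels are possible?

The first letter has 10−1 = 9 choices (anything except L).
The remaining 3 letters are filled from the other 9 symbols without repetition: 9 × 8 × 7 = 504.
Total: 9 × 504 = 4536.

4536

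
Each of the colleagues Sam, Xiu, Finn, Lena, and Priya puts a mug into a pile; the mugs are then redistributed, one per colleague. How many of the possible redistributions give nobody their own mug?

44

Let Aᵢ be the assignments in which colleague i gets their own mug. We want the size of the complement of A₁∪…∪A_5.
By inclusion–exclusion this is Σ_{j=0}^{5} (−1)^j C(5,j)·(5−j)!.
Computing: 120 − 120 + 60 − 20 + 5 − 1 = 44.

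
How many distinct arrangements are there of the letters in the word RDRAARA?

140

The 7 letters of RDRAARA have repeats: A appearing 3 times and R appearing 3 times.
So there are 7! / (3!·3!) = 140 distinguishable arrangements.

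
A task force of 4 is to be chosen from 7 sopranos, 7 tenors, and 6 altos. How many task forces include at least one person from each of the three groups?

2499

Total 4-person selections from all 20: C(20,4) = 4845.
Subtract selections that omit an entire group: no sopranos → C(13,4) = 715; no tenors → C(13,4) = 715; no altos → C(14,4) = 1001.
Add back selections omitting two groups (i.e. drawn from a single group): C(7,4) + C(7,4) + C(6,4) = 85.
By inclusion–exclusion: 4845 − 2431 + 85 = 2499.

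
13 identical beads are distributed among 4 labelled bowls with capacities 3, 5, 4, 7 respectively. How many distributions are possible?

69

Ignoring the caps, the number of non-negative solutions to x_1+…+x_4 = 13 is C(16,3) = 560.
Subtract solutions that violate a single cap (substitute x_i' = x_i − (cap_i+1)): x_1 ≥ 4 gives C(12,3) = 220; x_2 ≥ 6 gives C(10,3) = 120; x_3 ≥ 5 gives C(11,3) = 165; x_4 ≥ 8 gives C(8,3) = 56. Together 561.
Add back pairs where two caps are both exceeded: 20 + 35 + 4 + 10 + 0 + 1 = 70.
By inclusion–exclusion the count is 560 − 561 + 70 = 69.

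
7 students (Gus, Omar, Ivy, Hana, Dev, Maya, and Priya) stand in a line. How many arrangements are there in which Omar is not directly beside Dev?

3600

Of the 7! = 5040 arrangements, those with Omar and Dev adjacent number 2 × 6! = 1440 (treat the pair as a block with 2 internal orders).
Complementary counting: 5040 − 1440 = 3600.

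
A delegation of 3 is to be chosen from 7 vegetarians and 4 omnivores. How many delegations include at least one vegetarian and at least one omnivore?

126

Unrestricted: C(11,3) = 165 ways to pick any 3 of the 11.
Subtract selections that omit an entire group: no vegetarians → C(4,3) = 4; no omnivores → C(7,3) = 35.
Both groups omitted at once is impossible, so 165 − 39 = 126.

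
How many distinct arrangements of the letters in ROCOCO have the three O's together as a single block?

12

Treat the 3 copies of O as a single block. The multiset to arrange is then {OOO, C, C, R}, 4 items in all.
That gives (4)!/(2!) = 12 arrangements.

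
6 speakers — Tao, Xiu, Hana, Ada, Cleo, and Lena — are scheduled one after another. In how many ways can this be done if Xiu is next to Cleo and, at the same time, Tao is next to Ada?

Treat {Xiu,Cleo} as one block (2 orders) and {Tao,Ada} as another (2 orders).
That leaves 4 units to arrange: 2 × 2 × 4! = 4 × 24 = 96.

96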